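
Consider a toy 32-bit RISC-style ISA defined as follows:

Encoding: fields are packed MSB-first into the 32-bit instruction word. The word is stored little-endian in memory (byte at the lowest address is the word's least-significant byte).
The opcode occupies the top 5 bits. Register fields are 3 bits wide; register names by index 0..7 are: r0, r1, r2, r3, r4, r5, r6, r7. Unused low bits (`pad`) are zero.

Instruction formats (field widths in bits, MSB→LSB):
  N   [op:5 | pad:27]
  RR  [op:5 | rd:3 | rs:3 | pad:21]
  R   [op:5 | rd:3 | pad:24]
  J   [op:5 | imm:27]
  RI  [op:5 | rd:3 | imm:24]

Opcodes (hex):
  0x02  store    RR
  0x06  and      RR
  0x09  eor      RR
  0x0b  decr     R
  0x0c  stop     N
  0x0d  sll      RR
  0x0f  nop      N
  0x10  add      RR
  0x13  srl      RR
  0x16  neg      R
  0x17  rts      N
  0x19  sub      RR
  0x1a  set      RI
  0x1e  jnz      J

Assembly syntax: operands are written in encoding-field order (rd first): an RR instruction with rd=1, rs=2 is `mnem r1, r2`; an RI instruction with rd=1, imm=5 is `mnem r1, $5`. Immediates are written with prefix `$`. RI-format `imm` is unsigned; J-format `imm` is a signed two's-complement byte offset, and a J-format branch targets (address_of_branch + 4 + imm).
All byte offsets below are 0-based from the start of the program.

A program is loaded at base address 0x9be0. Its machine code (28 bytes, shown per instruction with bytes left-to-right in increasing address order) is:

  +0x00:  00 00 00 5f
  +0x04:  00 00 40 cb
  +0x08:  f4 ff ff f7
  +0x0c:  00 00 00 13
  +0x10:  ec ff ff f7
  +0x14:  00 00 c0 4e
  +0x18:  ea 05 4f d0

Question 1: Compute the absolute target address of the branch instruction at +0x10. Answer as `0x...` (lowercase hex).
0x9be0

+0x10: ec ff ff f7 ⇒ word 0xf7ffffec (little)
  opcode bits[31:27]=0x1e: jnz/J
  imm@[26:0]=0x7ffffec (s27→-20) ⇒ $-20
  target = base 0x9be0 + off 0x10 + 4 + imm -20 = 0x9be0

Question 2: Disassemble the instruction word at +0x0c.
[0c] 00 00 00 13 → 0x13000000
  top 5b → 0x2 → store [RR]
  rd: (w>>24)&0x7=0x3 → r3
  rs: (w>>21)&0x7=0x0 → r0

store r3, r0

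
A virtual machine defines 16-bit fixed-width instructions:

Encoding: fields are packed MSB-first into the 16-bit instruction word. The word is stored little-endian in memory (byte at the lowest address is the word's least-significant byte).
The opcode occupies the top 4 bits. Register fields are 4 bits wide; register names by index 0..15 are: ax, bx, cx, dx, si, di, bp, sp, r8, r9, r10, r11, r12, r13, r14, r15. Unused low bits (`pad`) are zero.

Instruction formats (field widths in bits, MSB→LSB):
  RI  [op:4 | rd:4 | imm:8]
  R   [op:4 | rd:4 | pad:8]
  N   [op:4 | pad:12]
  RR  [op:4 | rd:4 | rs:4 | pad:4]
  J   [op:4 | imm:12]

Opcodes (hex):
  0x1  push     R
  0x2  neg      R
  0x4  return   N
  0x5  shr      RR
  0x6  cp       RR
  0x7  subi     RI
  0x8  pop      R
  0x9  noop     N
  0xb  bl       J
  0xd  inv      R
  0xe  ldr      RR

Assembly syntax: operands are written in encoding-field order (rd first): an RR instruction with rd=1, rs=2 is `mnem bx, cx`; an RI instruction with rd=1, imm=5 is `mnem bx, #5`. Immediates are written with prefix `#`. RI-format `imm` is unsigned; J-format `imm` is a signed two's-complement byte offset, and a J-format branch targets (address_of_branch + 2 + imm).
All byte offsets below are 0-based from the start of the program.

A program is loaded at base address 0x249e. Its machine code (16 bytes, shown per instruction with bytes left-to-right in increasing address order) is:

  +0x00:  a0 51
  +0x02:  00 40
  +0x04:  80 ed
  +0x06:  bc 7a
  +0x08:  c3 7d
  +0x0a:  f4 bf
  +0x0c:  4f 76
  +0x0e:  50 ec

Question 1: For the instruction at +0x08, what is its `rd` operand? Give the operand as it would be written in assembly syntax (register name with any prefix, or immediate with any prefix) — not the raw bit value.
off 0x08: read c3 7d as little → 0x7dc3
  opcode bits[15:12]=0x7: subi/RI
  rd: (w>>8)&0xf=0xd → r13
  imm: (w>>0)&0xff=0xc3 → #195

r13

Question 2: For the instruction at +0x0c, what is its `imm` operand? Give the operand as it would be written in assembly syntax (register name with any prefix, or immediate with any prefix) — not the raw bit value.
#79

+0x0c: 4f 76 ⇒ word 0x764f (little)
  opcode bits[15:12]=0x7: subi/RI
  [11:8] rd=6 = bp
  [7:0] imm=79 = #79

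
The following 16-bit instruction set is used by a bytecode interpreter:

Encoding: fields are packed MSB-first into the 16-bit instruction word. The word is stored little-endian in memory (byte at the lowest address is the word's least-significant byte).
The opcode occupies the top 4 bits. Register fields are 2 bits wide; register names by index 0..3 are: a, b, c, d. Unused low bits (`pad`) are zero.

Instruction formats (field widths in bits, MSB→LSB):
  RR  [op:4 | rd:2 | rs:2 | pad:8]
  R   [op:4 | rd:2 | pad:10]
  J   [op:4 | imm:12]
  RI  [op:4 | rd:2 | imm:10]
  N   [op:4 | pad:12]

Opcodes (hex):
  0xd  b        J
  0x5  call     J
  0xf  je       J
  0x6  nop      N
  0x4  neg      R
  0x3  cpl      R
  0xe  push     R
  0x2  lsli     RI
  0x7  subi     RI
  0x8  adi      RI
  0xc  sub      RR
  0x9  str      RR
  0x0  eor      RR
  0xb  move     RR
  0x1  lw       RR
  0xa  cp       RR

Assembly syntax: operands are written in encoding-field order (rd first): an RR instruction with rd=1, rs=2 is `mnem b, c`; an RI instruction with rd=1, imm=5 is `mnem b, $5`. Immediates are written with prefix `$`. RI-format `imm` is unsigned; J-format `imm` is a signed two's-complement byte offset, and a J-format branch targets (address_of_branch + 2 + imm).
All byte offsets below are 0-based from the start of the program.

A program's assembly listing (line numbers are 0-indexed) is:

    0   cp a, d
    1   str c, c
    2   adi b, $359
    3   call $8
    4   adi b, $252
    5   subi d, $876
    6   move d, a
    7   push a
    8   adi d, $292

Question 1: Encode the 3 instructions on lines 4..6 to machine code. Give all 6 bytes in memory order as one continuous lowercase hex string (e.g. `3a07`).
line 4 (adi): pack op=0x8:4|rd=1:2|imm=252:10 = 0x84fc; little→ fc 84
line 5 (subi): pack op=0x7:4|rd=3:2|imm=876:10 = 0x7f6c; little→ 6c 7f
line 6 (move): pack op=0xb:4|rd=3:2|rs=0:2|pad=0:8 = 0xbc00; little→ 00 bc

fc846c7f00bc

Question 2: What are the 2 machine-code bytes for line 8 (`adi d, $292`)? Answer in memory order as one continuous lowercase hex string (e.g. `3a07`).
8. adi fields op=0x8:4|rd=3:2|imm=292:10 → word 8d24h → 24 8d

248d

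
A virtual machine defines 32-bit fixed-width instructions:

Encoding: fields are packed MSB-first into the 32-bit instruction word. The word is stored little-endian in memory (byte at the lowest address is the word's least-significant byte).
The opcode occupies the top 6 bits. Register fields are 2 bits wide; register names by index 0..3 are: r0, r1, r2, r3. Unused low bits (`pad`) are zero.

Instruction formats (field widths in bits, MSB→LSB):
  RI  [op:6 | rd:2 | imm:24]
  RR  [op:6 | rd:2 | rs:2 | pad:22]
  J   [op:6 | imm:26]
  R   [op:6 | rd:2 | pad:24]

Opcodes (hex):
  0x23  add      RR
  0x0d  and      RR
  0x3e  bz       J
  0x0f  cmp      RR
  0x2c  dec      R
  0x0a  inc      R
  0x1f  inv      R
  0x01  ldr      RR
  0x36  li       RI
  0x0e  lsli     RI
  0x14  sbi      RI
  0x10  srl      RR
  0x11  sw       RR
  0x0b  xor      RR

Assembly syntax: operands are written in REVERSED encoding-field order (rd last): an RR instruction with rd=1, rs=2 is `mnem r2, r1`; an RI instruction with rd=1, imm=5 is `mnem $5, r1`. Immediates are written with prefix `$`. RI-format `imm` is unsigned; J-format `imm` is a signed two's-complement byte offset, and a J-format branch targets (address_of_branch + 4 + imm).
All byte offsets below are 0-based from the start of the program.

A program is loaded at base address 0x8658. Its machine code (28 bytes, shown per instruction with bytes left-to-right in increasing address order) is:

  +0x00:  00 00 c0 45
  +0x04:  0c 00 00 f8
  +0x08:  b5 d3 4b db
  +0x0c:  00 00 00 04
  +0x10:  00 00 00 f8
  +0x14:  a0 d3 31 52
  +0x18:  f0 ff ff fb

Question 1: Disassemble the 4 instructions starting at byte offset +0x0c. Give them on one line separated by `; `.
off 0x0c: read 00 00 00 04 as little → 0x04000000
  op=0x04000000>>26=0x1 ⇒ ldr (RR)
  rd: (w>>24)&0x3=0x0 → r0
  rs: (w>>22)&0x3=0x0 → r0
off 0x10: read 00 00 00 f8 as little → 0xf8000000
  op=0xf8000000>>26=0x3e ⇒ bz (J)
  imm: (w>>0)&0x3ffffff=0x0 → $0
off 0x14: read a0 d3 31 52 as little → 0x5231d3a0
  op=0x5231d3a0>>26=0x14 ⇒ sbi (RI)
  rd: (w>>24)&0x3=0x2 → r2
  imm: (w>>0)&0xffffff=0x31d3a0 → $3265440
off 0x18: read f0 ff ff fb as little → 0xfbfffff0
  op=0xfbfffff0>>26=0x3e ⇒ bz (J)
  imm: (w>>0)&0x3ffffff=0x3fffff0 (s26→-16) → $-16

ldr r0, r0; bz $0; sbi $3265440, r2; bz $-16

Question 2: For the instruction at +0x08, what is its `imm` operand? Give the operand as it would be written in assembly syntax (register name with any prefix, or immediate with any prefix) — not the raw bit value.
+0x08: b5 d3 4b db ⇒ word 0xdb4bd3b5 (little)
  top 6b → 0x36 → li [RI]
  rd@[25:24]=0x3 ⇒ r3
  imm@[23:0]=0x4bd3b5 ⇒ $4969397

$4969397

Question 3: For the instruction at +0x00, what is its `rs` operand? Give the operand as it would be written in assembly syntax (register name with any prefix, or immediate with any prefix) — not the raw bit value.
r3

+0x00: 00 00 c0 45 ⇒ word 0x45c00000 (little)
  op=0x45c00000>>26=0x11 ⇒ sw (RR)
  rd@[25:24]=0x1 ⇒ r1
  rs@[23:22]=0x3 ⇒ r3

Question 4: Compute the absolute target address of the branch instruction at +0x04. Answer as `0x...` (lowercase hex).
[04] 0c 00 00 f8 → 0xf800000c
  top 6b → 0x3e → bz [J]
  imm@[25:0]=0xc ⇒ $12
  target = base 0x8658 + off 0x04 + 4 + imm 12 = 0x866c

0x866c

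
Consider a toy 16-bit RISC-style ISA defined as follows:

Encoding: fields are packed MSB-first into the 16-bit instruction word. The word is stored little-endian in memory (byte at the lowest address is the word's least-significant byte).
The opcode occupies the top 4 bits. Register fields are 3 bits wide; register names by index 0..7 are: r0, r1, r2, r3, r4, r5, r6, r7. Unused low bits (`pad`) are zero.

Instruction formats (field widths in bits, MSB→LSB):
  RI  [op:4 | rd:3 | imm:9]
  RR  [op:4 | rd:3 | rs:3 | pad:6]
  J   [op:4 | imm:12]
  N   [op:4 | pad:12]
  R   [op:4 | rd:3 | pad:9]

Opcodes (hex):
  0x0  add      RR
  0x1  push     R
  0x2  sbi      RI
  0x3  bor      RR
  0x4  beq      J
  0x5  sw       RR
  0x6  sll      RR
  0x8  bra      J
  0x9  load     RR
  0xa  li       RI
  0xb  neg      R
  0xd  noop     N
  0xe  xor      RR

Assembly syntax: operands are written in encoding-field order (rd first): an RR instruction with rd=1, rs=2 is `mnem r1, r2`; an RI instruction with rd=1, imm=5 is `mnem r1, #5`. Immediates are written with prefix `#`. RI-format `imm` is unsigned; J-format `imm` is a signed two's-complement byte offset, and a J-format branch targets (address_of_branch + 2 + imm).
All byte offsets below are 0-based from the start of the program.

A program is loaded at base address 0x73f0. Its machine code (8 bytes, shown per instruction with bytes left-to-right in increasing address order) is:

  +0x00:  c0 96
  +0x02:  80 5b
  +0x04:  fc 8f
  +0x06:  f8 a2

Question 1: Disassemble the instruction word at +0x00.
[00] c0 96 → 0x96c0
  top 4b → 0x9 → load [RR]
  [11:9] rd=3 = r3
  [8:6] rs=3 = r3

load r3, r3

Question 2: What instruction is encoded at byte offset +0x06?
[06] f8 a2 → 0xa2f8
  top 4b → 0xa → li [RI]
  rd: (w>>9)&0x7=0x1 → r1
  imm: (w>>0)&0x1ff=0xf8 → #248

li r1, #248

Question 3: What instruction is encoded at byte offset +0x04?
@+04  little-endian(fc 8f) = 0x8ffc
  opcode bits[15:12]=0x8: bra/J
  [11:0] imm=4092 (s12→-4) = #-4

bra #-4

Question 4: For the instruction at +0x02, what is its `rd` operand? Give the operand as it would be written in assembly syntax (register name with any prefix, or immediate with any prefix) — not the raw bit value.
[02] 80 5b → 0x5b80
  top 4b → 0x5 → sw [RR]
  rd@[11:9]=0x5 ⇒ r5
  rs@[8:6]=0x6 ⇒ r6

r5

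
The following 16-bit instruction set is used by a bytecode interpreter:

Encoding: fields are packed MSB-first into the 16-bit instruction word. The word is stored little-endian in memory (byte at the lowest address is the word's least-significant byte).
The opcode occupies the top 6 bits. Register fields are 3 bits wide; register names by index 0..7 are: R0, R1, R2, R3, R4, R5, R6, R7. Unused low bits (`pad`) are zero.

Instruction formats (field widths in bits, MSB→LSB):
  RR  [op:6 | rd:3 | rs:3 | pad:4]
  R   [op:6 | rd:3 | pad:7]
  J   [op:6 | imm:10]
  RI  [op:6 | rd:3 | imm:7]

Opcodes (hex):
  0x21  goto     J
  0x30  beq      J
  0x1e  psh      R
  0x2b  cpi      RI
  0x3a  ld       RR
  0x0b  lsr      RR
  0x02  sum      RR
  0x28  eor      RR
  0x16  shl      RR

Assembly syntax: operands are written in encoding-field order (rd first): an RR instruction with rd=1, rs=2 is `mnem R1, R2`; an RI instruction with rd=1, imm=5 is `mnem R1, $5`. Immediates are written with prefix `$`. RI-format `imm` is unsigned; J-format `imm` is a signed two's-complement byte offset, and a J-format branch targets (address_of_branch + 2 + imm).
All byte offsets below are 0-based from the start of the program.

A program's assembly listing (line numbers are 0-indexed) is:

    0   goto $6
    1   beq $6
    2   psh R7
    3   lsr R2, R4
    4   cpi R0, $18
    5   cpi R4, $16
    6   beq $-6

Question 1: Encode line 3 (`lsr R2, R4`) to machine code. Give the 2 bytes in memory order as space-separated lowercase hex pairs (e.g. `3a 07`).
40 2d

L3: lsr op=0xb:6|rd=2:3|rs=4:3|pad=0:4 ⇒ 0x2d40 ⇒ little 40 2d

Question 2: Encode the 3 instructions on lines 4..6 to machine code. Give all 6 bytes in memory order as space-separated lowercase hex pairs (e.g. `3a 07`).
4. cpi fields op=0x2b:6|rd=0:3|imm=18:7 → word ac12h → 12 ac
5. cpi fields op=0x2b:6|rd=4:3|imm=16:7 → word ae10h → 10 ae
6. beq fields op=0x30:6|imm=-6:10 → word c3fah → fa c3

12 ac 10 ae fa c3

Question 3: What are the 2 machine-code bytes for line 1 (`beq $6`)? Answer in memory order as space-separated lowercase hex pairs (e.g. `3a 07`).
06 c0

line 1 (beq): pack op=0x30:6|imm=6:10 = 0xc006; little→ 06 c0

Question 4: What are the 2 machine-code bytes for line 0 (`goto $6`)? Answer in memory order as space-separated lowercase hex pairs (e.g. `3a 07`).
0. goto fields op=0x21:6|imm=6:10 → word 8406h → 06 84

06 84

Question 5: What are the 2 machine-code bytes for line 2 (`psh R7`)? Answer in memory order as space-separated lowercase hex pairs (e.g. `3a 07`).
80 7b

L2: psh op=0x1e:6|rd=7:3|pad=0:7 ⇒ 0x7b80 ⇒ little 80 7b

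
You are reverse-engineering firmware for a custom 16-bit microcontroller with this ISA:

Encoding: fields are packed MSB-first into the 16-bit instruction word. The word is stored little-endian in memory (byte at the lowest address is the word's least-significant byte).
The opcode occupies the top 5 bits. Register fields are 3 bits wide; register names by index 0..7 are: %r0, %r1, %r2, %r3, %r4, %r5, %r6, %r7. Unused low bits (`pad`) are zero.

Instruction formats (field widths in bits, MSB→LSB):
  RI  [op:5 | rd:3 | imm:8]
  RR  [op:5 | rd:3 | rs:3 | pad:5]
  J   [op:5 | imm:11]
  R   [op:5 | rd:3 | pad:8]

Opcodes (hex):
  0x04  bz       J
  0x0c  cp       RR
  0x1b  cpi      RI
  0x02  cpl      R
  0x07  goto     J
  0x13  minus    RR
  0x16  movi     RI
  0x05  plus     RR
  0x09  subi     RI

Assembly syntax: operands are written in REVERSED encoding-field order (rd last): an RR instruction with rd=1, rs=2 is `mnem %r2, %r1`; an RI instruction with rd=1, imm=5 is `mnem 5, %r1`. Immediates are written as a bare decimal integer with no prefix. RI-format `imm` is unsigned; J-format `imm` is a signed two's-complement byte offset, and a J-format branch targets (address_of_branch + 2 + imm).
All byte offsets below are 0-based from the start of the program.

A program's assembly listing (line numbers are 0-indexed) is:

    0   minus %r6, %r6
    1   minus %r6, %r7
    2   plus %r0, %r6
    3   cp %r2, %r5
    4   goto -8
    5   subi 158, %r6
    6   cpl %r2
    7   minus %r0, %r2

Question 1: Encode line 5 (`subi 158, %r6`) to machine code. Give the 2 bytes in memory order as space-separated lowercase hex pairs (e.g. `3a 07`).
line 5 (subi): pack op=0x9:5|rd=6:3|imm=158:8 = 0x4e9e; little→ 9e 4e

9e 4e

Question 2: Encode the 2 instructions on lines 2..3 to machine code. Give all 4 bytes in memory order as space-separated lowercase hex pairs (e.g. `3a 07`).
00 2e 40 65

2. plus fields op=0x5:5|rd=6:3|rs=0:3|pad=0:5 → word 2e00h → 00 2e
3. cp fields op=0xc:5|rd=5:3|rs=2:3|pad=0:5 → word 6540h → 40 65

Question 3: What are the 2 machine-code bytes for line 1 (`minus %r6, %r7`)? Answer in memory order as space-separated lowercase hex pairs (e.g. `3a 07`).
c0 9f

L1: minus op=0x13:5|rd=7:3|rs=6:3|pad=0:5 ⇒ 0x9fc0 ⇒ little c0 9f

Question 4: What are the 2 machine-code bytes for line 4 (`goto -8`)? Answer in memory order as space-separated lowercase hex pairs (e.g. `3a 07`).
line 4 (goto): pack op=0x7:5|imm=-8:11 = 0x3ff8; little→ f8 3f

f8 3f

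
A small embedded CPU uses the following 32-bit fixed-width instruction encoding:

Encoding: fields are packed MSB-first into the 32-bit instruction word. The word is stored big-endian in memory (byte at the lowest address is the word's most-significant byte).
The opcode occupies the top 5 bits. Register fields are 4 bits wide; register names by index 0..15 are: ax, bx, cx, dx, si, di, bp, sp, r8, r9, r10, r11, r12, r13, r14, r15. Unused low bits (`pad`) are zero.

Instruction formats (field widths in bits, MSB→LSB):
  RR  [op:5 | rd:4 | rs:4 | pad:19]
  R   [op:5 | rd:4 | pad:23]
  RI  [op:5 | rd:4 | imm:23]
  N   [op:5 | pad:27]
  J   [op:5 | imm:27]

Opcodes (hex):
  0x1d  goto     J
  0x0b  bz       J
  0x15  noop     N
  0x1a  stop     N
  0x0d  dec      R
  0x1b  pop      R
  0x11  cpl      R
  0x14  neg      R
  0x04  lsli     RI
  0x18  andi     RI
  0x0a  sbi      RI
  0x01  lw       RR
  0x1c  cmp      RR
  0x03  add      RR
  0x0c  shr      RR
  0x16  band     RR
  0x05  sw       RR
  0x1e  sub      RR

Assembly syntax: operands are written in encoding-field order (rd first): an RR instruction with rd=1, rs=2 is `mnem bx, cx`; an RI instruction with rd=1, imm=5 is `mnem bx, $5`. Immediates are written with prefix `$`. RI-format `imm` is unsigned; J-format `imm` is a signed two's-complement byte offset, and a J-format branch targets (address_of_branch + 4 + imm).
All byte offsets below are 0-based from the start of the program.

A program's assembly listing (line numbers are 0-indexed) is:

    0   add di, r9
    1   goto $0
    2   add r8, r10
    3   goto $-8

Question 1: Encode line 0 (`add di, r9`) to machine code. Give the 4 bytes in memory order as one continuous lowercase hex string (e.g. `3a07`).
1ac80000

L0: add op=0x3:5|rd=5:4|rs=9:4|pad=0:19 ⇒ 0x1ac80000 ⇒ big 1a c8 00 00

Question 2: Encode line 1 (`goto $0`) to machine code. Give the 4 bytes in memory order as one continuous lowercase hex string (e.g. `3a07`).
line 1 (goto): pack op=0x1d:5|imm=0:27 = 0xe8000000; big→ e8 00 00 00

e8000000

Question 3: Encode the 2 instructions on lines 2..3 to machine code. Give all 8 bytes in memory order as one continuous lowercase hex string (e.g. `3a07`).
1c500000effffff8

2. add fields op=0x3:5|rd=8:4|rs=10:4|pad=0:19 → word 1c500000h → 1c 50 00 00
3. goto fields op=0x1d:5|imm=-8:27 → word effffff8h → ef ff ff f8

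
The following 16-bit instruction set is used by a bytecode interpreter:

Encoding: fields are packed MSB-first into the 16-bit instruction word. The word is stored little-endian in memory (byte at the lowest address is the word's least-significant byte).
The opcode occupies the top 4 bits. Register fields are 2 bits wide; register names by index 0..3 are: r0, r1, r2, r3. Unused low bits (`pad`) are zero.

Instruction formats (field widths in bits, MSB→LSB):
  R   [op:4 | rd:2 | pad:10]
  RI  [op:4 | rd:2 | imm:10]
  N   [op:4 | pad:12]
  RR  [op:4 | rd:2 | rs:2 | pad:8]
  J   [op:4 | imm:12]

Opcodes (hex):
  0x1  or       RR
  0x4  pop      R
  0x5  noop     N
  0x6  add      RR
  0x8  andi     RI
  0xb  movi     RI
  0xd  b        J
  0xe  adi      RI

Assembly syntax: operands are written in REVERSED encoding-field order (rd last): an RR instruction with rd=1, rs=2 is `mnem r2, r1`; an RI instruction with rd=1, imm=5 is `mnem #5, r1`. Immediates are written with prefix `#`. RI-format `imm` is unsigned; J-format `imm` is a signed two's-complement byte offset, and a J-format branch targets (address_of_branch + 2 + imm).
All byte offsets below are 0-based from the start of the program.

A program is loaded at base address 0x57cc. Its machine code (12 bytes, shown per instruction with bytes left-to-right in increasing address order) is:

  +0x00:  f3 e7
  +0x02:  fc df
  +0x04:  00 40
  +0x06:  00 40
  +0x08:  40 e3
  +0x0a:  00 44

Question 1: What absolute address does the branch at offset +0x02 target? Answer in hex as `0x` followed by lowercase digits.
0x57cc

@+02  little-endian(fc df) = 0xdffc
  top 4b → 0xd → b [J]
  imm: (w>>0)&0xfff=0xffc (s12→-4) → #-4
  target = base 0x57cc + off 0x02 + 2 + imm -4 = 0x57cc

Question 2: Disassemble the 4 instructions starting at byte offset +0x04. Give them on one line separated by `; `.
+0x04: 00 40 ⇒ word 0x4000 (little)
  op=0x4000>>12=0x4 ⇒ pop (R)
  [11:10] rd=0 = r0
+0x06: 00 40 ⇒ word 0x4000 (little)
  op=0x4000>>12=0x4 ⇒ pop (R)
  [11:10] rd=0 = r0
+0x08: 40 e3 ⇒ word 0xe340 (little)
  op=0xe340>>12=0xe ⇒ adi (RI)
  [11:10] rd=0 = r0
  [9:0] imm=832 = #832
+0x0a: 00 44 ⇒ word 0x4400 (little)
  op=0x4400>>12=0x4 ⇒ pop (R)
  [11:10] rd=1 = r1

pop r0; pop r0; adi #832, r0; pop r1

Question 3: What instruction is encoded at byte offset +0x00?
off 0x00: read f3 e7 as little → 0xe7f3
  opcode bits[15:12]=0xe: adi/RI
  rd: (w>>10)&0x3=0x1 → r1
  imm: (w>>0)&0x3ff=0x3f3 → #1011

adi #1011, r1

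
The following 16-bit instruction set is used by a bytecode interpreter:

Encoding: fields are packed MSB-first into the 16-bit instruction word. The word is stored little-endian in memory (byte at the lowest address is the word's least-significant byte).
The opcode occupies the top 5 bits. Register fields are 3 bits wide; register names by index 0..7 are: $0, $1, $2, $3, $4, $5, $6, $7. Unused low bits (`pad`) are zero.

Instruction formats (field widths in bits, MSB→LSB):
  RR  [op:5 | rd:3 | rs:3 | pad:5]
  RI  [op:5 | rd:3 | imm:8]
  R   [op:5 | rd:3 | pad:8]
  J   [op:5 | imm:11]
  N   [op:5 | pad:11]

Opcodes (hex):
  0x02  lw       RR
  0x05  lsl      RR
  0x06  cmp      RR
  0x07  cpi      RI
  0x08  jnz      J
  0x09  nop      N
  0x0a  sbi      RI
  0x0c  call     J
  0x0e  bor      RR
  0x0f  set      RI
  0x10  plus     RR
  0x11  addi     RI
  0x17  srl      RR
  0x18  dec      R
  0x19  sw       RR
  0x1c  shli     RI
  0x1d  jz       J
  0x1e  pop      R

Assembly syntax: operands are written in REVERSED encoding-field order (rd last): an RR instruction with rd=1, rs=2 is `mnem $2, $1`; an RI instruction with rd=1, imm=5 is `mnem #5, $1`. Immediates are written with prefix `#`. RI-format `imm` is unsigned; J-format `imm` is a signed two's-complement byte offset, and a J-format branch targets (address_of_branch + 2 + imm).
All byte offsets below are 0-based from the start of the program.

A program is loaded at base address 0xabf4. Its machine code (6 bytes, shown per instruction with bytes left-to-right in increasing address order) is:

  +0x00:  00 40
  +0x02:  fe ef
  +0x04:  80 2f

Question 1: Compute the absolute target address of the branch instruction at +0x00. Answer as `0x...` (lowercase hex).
[00] 00 40 → 0x4000
  opcode bits[15:11]=0x8: jnz/J
  imm: (w>>0)&0x7ff=0x0 → #0
  target = base 0xabf4 + off 0x00 + 2 + imm 0 = 0xabf6

0xabf6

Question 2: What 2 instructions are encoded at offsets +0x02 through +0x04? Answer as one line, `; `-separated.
jz #-2; lsl $4, $7

@+02  little-endian(fe ef) = 0xeffe
  top 5b → 0x1d → jz [J]
  imm@[10:0]=0x7fe (s11→-2) ⇒ #-2
@+04  little-endian(80 2f) = 0x2f80
  top 5b → 0x5 → lsl [RR]
  rd@[10:8]=0x7 ⇒ $7
  rs@[7:5]=0x4 ⇒ $4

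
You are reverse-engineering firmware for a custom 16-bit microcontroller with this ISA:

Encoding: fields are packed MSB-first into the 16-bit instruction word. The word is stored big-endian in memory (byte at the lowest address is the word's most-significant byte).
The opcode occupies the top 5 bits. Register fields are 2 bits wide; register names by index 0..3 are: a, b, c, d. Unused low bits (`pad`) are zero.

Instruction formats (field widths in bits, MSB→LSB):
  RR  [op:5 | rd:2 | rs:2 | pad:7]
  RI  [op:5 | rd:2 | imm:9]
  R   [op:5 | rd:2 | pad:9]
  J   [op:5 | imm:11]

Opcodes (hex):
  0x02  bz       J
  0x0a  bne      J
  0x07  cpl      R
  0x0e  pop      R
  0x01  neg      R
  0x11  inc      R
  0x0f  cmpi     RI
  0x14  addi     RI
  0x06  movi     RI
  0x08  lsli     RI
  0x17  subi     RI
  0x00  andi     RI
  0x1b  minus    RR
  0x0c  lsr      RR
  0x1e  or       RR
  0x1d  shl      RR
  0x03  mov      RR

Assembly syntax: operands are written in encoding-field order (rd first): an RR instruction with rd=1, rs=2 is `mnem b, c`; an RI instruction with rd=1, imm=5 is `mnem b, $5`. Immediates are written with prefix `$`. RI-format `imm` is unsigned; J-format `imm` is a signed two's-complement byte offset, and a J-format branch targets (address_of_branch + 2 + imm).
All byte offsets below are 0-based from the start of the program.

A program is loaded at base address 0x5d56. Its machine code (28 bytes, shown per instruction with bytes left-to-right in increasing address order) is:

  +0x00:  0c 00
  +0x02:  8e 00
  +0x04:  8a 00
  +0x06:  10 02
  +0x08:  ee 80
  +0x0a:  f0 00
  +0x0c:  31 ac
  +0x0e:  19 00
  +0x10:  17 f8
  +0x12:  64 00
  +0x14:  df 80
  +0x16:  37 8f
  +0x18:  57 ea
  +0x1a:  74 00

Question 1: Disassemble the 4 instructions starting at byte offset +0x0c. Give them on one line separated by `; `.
movi a, $428; mov a, c; bz $-8; lsr c, a

[0c] 31 ac → 0x31ac
  op=0x31ac>>11=0x6 ⇒ movi (RI)
  [10:9] rd=0 = a
  [8:0] imm=428 = $428
[0e] 19 00 → 0x1900
  op=0x1900>>11=0x3 ⇒ mov (RR)
  [10:9] rd=0 = a
  [8:7] rs=2 = c
[10] 17 f8 → 0x17f8
  op=0x17f8>>11=0x2 ⇒ bz (J)
  [10:0] imm=2040 (s11→-8) = $-8
[12] 64 00 → 0x6400
  op=0x6400>>11=0xc ⇒ lsr (RR)
  [10:9] rd=2 = c
  [8:7] rs=0 = a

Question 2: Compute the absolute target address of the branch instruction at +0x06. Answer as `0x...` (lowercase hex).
@+06  big-endian(10 02) = 0x1002
  top 5b → 0x2 → bz [J]
  imm@[10:0]=0x2 ⇒ $2
  target = base 0x5d56 + off 0x06 + 2 + imm 2 = 0x5d60

0x5d60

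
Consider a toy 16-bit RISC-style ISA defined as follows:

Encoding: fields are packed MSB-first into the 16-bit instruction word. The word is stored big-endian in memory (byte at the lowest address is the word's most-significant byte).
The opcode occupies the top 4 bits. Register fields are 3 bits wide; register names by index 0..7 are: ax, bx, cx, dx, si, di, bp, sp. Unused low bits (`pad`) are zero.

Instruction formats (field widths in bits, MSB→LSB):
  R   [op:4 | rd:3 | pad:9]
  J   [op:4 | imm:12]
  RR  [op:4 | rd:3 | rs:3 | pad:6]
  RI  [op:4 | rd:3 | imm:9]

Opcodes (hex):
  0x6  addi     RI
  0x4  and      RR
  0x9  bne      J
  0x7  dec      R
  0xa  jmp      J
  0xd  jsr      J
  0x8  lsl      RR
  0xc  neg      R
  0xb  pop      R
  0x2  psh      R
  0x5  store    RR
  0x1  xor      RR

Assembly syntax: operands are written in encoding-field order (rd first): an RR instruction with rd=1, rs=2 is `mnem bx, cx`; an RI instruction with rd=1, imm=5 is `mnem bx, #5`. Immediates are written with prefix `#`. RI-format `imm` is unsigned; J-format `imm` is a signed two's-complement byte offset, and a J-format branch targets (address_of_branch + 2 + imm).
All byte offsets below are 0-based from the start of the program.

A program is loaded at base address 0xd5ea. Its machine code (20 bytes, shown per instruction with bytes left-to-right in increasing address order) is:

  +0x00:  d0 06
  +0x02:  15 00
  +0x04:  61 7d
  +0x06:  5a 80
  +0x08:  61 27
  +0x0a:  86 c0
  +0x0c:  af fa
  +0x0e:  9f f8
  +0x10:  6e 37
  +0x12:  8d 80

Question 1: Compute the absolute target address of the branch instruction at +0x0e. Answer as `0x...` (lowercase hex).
+0x0e: 9f f8 ⇒ word 0x9ff8 (big)
  op=0x9ff8>>12=0x9 ⇒ bne (J)
  imm@[11:0]=0xff8 (s12→-8) ⇒ #-8
  target = base 0xd5ea + off 0x0e + 2 + imm -8 = 0xd5f2

0xd5f2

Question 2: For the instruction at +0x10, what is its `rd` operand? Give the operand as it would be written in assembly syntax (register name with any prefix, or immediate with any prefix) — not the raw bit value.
sp

off 0x10: read 6e 37 as big → 0x6e37
  op=0x6e37>>12=0x6 ⇒ addi (RI)
  rd: (w>>9)&0x7=0x7 → sp
  imm: (w>>0)&0x1ff=0x37 → #55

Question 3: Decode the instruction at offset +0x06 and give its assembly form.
@+06  big-endian(5a 80) = 0x5a80
  opcode bits[15:12]=0x5: store/RR
  rd: (w>>9)&0x7=0x5 → di
  rs: (w>>6)&0x7=0x2 → cx

store di, cx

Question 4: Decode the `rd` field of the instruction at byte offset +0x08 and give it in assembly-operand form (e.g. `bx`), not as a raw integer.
@+08  big-endian(61 27) = 0x6127
  top 4b → 0x6 → addi [RI]
  [11:9] rd=0 = ax
  [8:0] imm=295 = #295

ax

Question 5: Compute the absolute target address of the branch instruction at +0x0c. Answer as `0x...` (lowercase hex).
+0x0c: af fa ⇒ word 0xaffa (big)
  opcode bits[15:12]=0xa: jmp/J
  imm@[11:0]=0xffa (s12→-6) ⇒ #-6
  target = base 0xd5ea + off 0x0c + 2 + imm -6 = 0xd5f2

0xd5f2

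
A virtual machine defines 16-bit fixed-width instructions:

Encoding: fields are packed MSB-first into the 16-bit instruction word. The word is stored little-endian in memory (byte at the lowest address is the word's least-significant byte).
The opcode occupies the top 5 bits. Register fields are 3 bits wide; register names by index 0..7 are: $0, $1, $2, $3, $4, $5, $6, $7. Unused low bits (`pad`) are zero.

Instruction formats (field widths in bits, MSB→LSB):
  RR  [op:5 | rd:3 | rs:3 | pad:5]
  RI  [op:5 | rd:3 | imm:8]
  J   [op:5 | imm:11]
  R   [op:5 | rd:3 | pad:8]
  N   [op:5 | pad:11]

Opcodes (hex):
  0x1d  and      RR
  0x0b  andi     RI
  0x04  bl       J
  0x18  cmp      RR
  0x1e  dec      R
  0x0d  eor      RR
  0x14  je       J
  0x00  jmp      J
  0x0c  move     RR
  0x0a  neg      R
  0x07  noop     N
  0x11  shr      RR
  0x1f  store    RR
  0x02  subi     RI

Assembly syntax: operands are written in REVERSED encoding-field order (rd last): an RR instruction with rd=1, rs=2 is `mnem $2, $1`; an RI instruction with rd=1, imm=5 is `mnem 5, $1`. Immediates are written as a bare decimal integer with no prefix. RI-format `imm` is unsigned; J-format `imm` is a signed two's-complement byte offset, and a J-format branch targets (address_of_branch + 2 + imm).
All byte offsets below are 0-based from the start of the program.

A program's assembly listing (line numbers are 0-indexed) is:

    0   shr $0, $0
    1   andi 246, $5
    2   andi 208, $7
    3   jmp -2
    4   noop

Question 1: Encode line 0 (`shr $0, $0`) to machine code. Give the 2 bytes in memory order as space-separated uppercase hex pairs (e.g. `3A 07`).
00 88

0. shr fields op=0x11:5|rd=0:3|rs=0:3|pad=0:5 → word 8800h → 00 88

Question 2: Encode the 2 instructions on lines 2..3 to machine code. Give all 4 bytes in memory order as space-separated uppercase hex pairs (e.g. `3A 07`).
D0 5F FE 07

line 2 (andi): pack op=0xb:5|rd=7:3|imm=208:8 = 0x5fd0; little→ d0 5f
line 3 (jmp): pack op=0x0:5|imm=-2:11 = 0x07fe; little→ fe 07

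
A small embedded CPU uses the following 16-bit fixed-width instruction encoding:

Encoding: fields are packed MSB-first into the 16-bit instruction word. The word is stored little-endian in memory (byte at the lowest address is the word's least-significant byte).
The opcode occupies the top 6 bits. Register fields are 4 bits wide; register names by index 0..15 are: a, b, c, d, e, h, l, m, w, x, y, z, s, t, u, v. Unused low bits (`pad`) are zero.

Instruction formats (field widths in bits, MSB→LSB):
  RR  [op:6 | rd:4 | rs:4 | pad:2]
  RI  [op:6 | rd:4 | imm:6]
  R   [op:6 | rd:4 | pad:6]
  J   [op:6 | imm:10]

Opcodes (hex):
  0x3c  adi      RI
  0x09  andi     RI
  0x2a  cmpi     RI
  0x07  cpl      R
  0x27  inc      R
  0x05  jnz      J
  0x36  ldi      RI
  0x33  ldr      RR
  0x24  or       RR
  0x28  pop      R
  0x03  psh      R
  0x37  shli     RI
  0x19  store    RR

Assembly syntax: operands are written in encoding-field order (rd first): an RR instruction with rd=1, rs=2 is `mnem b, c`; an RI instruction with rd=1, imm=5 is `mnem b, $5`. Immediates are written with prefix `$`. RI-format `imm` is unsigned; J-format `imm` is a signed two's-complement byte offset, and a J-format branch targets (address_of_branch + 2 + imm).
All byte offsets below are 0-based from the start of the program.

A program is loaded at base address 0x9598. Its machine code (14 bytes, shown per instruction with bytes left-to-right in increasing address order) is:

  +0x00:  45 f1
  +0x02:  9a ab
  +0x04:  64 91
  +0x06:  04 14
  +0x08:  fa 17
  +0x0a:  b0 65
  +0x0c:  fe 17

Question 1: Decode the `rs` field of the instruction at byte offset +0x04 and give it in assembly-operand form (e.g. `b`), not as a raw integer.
off 0x04: read 64 91 as little → 0x9164
  top 6b → 0x24 → or [RR]
  rd: (w>>6)&0xf=0x5 → h
  rs: (w>>2)&0xf=0x9 → x

x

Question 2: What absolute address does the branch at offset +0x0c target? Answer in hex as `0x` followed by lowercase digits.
off 0x0c: read fe 17 as little → 0x17fe
  opcode bits[15:10]=0x5: jnz/J
  imm@[9:0]=0x3fe (s10→-2) ⇒ $-2
  target = base 0x9598 + off 0x0c + 2 + imm -2 = 0x95a4

0x95a4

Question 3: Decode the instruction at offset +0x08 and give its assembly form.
@+08  little-endian(fa 17) = 0x17fa
  op=0x17fa>>10=0x5 ⇒ jnz (J)
  [9:0] imm=1018 (s10→-6) = $-6

jnz $-6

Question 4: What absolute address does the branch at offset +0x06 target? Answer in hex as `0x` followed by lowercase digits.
0x95a4

+0x06: 04 14 ⇒ word 0x1404 (little)
  opcode bits[15:10]=0x5: jnz/J
  imm: (w>>0)&0x3ff=0x4 → $4
  target = base 0x9598 + off 0x06 + 2 + imm 4 = 0x95a4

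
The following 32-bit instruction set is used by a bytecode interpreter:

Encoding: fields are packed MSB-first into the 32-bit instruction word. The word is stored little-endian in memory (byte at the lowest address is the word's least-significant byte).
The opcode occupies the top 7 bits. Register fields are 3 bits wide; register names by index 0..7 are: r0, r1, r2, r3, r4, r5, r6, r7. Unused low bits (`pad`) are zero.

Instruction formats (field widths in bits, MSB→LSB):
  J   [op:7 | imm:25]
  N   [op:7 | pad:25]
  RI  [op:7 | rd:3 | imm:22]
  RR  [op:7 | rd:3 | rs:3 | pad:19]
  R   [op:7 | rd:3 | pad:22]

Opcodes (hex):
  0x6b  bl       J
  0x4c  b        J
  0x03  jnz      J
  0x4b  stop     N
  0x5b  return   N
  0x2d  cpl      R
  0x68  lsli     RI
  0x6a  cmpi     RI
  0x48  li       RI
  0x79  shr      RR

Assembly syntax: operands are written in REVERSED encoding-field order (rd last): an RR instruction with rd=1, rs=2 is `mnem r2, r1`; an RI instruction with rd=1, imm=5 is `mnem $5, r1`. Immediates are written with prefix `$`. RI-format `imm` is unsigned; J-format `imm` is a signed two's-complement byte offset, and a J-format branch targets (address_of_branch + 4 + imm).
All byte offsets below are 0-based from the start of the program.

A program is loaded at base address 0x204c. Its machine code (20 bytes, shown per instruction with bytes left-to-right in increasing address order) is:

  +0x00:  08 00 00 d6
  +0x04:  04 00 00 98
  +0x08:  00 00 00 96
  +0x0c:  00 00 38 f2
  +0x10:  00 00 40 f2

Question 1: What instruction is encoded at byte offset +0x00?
bl $8

[00] 08 00 00 d6 → 0xd6000008
  op=0xd6000008>>25=0x6b ⇒ bl (J)
  imm: (w>>0)&0x1ffffff=0x8 → $8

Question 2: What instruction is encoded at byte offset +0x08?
+0x08: 00 00 00 96 ⇒ word 0x96000000 (little)
  op=0x96000000>>25=0x4b ⇒ stop (N)

stop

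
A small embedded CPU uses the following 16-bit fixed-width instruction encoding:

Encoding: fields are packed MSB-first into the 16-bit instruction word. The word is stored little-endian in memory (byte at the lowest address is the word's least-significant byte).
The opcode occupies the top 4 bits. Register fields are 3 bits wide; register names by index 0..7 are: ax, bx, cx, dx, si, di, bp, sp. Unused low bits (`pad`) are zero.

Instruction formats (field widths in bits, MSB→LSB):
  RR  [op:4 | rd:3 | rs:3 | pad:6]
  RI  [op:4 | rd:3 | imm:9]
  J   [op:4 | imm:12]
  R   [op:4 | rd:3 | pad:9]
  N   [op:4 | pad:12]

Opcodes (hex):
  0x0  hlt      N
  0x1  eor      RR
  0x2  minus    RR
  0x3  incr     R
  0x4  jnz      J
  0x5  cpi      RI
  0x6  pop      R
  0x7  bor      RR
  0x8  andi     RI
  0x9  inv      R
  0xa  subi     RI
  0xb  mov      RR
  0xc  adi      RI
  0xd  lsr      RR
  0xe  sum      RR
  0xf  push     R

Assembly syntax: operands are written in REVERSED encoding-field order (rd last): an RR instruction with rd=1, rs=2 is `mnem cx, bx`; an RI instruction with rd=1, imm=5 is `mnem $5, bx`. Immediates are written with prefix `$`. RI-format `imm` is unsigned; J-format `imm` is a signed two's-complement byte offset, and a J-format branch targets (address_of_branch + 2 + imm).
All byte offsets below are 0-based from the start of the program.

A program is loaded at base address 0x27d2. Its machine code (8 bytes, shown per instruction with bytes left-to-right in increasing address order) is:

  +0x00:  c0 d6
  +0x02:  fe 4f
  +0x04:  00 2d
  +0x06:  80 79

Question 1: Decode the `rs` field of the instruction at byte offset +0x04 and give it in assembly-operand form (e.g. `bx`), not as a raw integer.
off 0x04: read 00 2d as little → 0x2d00
  op=0x2d00>>12=0x2 ⇒ minus (RR)
  rd@[11:9]=0x6 ⇒ bp
  rs@[8:6]=0x4 ⇒ si

si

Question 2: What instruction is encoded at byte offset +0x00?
@+00  little-endian(c0 d6) = 0xd6c0
  opcode bits[15:12]=0xd: lsr/RR
  [11:9] rd=3 = dx
  [8:6] rs=3 = dx

lsr dx, dx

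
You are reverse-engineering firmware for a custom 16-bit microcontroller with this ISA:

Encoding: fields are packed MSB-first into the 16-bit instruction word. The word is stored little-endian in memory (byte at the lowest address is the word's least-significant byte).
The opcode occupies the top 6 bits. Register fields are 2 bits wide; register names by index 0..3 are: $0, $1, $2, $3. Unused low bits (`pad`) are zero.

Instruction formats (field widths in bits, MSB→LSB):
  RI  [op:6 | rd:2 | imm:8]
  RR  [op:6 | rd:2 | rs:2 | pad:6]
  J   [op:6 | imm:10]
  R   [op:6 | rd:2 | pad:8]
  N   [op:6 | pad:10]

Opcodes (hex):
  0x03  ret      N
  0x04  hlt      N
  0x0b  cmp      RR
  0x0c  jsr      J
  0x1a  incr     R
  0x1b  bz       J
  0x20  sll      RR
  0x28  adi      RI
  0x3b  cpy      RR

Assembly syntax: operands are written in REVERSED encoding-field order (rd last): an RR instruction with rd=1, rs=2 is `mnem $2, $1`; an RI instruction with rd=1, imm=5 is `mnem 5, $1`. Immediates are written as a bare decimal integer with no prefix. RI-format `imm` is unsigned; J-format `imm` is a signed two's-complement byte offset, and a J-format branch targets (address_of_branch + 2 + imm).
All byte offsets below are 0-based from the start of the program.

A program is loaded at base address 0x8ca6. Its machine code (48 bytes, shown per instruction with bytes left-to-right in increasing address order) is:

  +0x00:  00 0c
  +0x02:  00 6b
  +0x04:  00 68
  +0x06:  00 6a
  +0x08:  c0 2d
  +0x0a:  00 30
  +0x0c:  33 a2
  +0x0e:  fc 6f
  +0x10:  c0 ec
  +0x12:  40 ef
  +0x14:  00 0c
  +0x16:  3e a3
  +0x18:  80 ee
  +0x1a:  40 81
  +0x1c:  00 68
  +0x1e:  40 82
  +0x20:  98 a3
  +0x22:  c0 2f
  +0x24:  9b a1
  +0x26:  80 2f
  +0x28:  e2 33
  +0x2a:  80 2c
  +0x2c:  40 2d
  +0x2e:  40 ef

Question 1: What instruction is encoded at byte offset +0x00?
ret

@+00  little-endian(00 0c) = 0x0c00
  op=0x0c00>>10=0x3 ⇒ ret (N)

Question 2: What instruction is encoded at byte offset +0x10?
@+10  little-endian(c0 ec) = 0xecc0
  op=0xecc0>>10=0x3b ⇒ cpy (RR)
  rd@[9:8]=0x0 ⇒ $0
  rs@[7:6]=0x3 ⇒ $3

cpy $3, $0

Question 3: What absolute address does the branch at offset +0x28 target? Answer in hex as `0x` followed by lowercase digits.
@+28  little-endian(e2 33) = 0x33e2
  opcode bits[15:10]=0xc: jsr/J
  imm@[9:0]=0x3e2 (s10→-30) ⇒ -30
  target = base 0x8ca6 + off 0x28 + 2 + imm -30 = 0x8cb2

0x8cb2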